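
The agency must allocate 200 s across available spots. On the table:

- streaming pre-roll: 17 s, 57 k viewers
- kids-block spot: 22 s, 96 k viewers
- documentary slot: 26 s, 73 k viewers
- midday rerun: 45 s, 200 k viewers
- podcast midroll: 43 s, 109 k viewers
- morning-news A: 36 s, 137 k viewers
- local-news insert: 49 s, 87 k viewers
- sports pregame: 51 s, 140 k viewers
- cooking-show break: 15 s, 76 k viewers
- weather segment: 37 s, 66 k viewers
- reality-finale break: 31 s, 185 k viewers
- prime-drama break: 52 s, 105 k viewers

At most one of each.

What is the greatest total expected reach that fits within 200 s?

Filling by ratio: streaming pre-roll + kids-block spot + documentary slot + midday rerun + morning-news A + cooking-show break + reality-finale break for 824, with 8 s left unused.
The 43 s tied up in streaming pre-roll and documentary slot is better spent on sports pregame — total rises to 834 (200 s).
That's the maximum — no swap from here does better than 834.

834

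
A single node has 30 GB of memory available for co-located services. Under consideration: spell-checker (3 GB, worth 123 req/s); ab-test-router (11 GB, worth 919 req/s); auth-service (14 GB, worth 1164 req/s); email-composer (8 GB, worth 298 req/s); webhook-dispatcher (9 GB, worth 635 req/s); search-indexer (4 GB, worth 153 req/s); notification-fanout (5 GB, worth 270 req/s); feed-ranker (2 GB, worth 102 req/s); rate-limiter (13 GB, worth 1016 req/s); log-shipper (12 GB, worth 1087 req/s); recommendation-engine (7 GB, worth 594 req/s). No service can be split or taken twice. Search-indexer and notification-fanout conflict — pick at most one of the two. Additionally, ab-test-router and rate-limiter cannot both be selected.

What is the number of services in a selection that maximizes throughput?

3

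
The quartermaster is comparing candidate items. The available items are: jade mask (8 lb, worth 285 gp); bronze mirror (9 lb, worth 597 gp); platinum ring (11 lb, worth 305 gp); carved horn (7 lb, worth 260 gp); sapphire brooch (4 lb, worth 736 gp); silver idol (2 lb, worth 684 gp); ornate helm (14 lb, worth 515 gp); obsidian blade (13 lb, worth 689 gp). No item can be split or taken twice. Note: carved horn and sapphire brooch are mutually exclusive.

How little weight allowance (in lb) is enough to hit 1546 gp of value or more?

14

Need the lightest bundle worth ≥ 1546.
jade mask + sapphire brooch + silver idol: 1705 value at 14 lb.
Below 14 lb the best achievable stays under 1546.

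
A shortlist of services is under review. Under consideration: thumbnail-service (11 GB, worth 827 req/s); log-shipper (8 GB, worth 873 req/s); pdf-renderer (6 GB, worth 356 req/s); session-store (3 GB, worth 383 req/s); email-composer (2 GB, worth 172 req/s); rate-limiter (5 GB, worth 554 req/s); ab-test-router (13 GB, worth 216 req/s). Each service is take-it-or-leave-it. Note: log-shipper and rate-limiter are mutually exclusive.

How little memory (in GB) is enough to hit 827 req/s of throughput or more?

8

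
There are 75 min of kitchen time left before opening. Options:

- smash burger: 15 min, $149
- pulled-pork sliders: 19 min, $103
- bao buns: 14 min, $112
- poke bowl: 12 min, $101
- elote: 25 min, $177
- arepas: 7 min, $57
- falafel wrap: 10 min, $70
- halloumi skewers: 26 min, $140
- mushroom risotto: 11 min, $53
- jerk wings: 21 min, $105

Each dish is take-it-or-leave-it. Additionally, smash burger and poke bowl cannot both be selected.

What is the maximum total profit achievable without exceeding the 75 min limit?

Best packing: smash burger + bao buns + elote + arepas + falafel wrap — 71 min, 565 total.
Runner-up smash burger + bao buns + elote + falafel wrap + mushroom risotto tops out at 561.

565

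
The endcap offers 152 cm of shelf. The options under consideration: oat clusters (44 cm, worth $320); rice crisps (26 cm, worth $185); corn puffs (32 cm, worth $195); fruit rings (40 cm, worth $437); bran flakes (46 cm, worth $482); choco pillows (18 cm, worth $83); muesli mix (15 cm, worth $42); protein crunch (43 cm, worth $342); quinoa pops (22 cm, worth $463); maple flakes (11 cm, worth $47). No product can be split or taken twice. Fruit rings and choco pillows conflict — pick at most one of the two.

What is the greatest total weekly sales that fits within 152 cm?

By weekly sales per cm: quinoa pops 21.05, fruit rings 10.93, bran flakes 10.48, protein crunch 7.95 lead.
The ratio ordering already packs tightly: fruit rings + bran flakes + protein crunch + quinoa pops, 151 cm, 1724.

1724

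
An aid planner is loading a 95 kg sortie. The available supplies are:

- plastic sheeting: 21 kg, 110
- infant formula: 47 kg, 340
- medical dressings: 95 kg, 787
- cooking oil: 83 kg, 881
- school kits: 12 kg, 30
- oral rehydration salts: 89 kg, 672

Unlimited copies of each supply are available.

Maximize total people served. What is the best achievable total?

911

By people served per kg: cooking oil 10.61, medical dressings 8.28, oral rehydration salts 7.55, infant formula 7.23 lead.
Taking cooking oil + school kits: 95 kg used, 911 in people served.
Nothing else within 95 kg beats 911.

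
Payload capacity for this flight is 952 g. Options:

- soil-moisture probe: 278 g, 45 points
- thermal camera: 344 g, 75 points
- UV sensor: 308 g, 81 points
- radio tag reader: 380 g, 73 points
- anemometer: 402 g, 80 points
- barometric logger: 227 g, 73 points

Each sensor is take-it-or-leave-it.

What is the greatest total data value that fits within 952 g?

234

The ratio heuristic lands on thermal camera + UV sensor + barometric logger (229) but leaves 73 g idle.
Replace thermal camera with anemometer: the trade gains 5 net, giving 234 at 937 g.
That's the maximum — no swap from here does better than 234.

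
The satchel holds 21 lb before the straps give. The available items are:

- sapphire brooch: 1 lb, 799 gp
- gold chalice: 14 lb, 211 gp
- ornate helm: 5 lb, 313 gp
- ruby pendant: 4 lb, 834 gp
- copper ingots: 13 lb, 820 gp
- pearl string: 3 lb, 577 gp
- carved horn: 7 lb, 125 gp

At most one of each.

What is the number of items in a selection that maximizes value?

Optimal total is 3030.
sapphire brooch + ruby pendant + copper ingots + pearl string hits 3030 at 21 lb.
Any selection reaching 3030 contains exactly 4 items.

4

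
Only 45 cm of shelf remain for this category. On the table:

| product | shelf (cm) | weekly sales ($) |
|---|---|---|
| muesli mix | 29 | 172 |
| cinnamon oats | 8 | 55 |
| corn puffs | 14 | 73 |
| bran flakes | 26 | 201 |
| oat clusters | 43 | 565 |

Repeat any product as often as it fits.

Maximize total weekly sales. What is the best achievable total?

565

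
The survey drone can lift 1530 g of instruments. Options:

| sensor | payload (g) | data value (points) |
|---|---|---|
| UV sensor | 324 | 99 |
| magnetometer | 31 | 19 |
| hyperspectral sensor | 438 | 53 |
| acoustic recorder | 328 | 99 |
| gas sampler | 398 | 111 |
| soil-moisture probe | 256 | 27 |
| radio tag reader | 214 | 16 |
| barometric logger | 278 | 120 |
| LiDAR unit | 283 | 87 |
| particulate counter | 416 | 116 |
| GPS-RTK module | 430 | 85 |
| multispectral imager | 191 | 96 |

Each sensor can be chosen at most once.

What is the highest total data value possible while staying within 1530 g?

537

By data value per g: magnetometer 0.61, multispectral imager 0.50, barometric logger 0.43 lead.
A density-first pass picks UV sensor + magnetometer + acoustic recorder + barometric logger + LiDAR unit + multispectral imager — 520 at 1435 g.
The 328 g tied up in acoustic recorder is better spent on particulate counter — total rises to 537 (1523 g).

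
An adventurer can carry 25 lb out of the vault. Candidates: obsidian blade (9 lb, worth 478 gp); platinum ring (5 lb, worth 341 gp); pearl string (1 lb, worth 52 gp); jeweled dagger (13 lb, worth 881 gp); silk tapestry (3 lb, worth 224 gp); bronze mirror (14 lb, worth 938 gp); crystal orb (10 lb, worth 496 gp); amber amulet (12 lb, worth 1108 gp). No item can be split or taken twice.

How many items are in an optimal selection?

Optimal total is 1989.
One optimal bundle: jeweled dagger + amber amulet (25 lb).
Any selection reaching 1989 contains exactly 2 items.

2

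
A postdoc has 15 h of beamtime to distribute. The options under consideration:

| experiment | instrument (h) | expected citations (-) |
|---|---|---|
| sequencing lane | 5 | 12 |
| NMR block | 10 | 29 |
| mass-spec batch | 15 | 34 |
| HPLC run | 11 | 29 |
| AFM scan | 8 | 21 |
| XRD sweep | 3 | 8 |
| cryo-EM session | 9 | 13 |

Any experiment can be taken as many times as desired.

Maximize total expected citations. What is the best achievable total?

The ratio heuristic lands on NMR block + XRD sweep (37) but leaves 2 h idle.
The 3 h tied up in XRD sweep is better spent on sequencing lane — total rises to 41 (15 h).
Every other selection either busts 15 h or fails to beat 41.

41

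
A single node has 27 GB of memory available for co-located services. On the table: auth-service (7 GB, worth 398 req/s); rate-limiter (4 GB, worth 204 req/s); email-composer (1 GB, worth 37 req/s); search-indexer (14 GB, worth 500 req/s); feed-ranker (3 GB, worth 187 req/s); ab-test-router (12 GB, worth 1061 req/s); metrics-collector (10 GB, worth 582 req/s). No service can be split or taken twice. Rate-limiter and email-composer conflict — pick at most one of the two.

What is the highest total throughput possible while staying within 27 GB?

1867

Email-composer + feed-ranker + ab-test-router + metrics-collector uses 26 of the 27 GB and totals 1867.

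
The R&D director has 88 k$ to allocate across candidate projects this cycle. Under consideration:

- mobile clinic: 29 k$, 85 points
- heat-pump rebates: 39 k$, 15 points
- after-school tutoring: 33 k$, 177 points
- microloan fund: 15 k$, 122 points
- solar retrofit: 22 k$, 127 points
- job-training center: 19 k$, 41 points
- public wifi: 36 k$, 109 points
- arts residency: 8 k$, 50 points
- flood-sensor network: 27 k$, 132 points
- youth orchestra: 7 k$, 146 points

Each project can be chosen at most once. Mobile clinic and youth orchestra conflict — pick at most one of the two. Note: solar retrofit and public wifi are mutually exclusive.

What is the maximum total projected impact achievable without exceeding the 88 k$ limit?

After-school tutoring + microloan fund + solar retrofit + arts residency + youth orchestra uses 85 of the 88 k$ and totals 622.
Next best is after-school tutoring + microloan fund + flood-sensor network + youth orchestra at 577 (82 k$) — short by 45.

622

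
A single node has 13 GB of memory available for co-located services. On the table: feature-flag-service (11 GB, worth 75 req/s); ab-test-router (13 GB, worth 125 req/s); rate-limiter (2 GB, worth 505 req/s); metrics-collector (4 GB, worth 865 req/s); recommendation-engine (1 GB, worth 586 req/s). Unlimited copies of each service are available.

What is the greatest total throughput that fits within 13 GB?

13×recommendation-engine uses 13 of the 13 GB and totals 7618.
No other feasible combination exceeds 7618.

7618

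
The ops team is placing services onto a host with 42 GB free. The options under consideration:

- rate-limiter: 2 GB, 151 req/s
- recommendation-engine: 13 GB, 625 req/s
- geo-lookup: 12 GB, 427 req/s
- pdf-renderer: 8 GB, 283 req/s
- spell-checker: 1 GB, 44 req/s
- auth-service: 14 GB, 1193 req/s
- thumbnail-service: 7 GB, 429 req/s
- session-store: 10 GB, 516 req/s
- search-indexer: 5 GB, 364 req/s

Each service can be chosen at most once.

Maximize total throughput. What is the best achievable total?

Ranking by ratio (throughput/GB): auth-service 85.21, rate-limiter 75.50, search-indexer 72.80, thumbnail-service 61.29.
Filling by ratio: rate-limiter + spell-checker + auth-service + thumbnail-service + session-store + search-indexer for 2697, with 3 GB left unused.
The 10 GB tied up in session-store is better spent on recommendation-engine — total rises to 2806 (42 GB).
The closest alternative, rate-limiter + recommendation-engine + auth-service + thumbnail-service + search-indexer, reaches only 2762.

2806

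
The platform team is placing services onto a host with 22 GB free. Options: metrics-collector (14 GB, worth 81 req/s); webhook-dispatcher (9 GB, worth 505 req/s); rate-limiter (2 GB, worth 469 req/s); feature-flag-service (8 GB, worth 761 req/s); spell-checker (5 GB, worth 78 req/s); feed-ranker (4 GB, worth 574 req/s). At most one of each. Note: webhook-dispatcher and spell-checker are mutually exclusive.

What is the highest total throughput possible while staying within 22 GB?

1882

Best packing: rate-limiter + feature-flag-service + spell-checker + feed-ranker — 19 GB, 1882 total.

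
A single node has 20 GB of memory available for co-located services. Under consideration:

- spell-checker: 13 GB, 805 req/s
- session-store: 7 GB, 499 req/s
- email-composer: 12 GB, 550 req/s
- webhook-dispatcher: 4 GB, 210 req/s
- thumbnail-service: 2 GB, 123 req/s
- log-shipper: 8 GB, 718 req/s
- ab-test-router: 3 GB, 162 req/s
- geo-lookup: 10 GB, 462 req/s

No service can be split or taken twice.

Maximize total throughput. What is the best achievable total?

The ratio ordering already packs tightly: session-store + thumbnail-service + log-shipper + ab-test-router, 20 GB, 1502.

1502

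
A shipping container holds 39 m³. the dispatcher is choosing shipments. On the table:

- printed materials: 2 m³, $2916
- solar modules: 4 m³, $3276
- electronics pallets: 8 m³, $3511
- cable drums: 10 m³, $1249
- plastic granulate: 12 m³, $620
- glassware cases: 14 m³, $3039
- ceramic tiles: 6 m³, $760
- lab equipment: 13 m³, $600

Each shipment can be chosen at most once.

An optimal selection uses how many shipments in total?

5

Best achievable revenue is 13991.
One optimal bundle: printed materials + solar modules + electronics pallets + cable drums + glassware cases (38 m³).
Every optimal selection uses 5 shipments.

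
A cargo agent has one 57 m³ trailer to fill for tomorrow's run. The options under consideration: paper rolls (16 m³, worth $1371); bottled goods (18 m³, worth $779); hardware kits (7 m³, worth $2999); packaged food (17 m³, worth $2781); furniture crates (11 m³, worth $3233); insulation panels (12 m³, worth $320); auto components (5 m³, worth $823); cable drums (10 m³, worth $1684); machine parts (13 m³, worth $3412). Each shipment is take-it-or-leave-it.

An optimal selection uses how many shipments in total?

5

Optimal total is 13248.
hardware kits + packaged food + furniture crates + auto components + machine parts hits 13248 at 53 m³.
Every optimal selection uses 5 shipments.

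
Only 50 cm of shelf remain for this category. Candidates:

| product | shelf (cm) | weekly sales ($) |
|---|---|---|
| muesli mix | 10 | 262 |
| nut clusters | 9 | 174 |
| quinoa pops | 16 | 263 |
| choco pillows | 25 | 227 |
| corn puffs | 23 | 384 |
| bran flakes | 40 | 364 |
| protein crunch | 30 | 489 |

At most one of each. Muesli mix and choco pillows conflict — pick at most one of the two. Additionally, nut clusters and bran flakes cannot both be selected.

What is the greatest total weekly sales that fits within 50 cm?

Ranking by ratio (weekly sales/cm): muesli mix 26.20, nut clusters 19.33, corn puffs 16.70, quinoa pops 16.44.
Greedy by ratio would take muesli mix + nut clusters + corn puffs: 42 cm used, total 820.
The 23 cm tied up in corn puffs is better spent on protein crunch — total rises to 925 (49 cm).
Every other selection either busts 50 cm or breaks a pairing rule or fails to beat 925.

925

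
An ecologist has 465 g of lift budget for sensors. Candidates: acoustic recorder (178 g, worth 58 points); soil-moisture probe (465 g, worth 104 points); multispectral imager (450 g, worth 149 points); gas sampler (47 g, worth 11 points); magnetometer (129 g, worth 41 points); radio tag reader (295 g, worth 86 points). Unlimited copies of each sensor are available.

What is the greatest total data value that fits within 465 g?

149

By data value per g: multispectral imager 0.33, acoustic recorder 0.33, magnetometer 0.32, radio tag reader 0.29 lead.
Taking multispectral imager: 450 g used, 149 in data value.
The spare 15 g is too small for any remaining sensor, and no exchange beats 149.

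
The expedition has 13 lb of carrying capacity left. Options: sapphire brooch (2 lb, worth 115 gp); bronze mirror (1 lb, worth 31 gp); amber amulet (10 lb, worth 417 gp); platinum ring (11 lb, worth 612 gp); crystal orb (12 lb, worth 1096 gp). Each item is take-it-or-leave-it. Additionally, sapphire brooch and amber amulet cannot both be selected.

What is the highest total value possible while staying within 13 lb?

1127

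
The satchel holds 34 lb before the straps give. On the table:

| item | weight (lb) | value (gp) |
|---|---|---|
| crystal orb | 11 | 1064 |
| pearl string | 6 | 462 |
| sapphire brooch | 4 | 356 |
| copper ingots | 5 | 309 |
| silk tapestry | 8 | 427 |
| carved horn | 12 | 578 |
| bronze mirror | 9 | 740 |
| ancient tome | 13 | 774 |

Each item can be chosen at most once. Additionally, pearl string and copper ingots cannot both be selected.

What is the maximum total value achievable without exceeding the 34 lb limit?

Taking the top-ratio items first gives crystal orb + pearl string + sapphire brooch + bronze mirror for 2622 (30 lb).
Dropping sapphire brooch frees 4 lb; slotting in silk tapestry (8 lb) lifts the total to 2693 at 34 lb.
An exhaustive check of the 256 subsets confirms 2693.

2693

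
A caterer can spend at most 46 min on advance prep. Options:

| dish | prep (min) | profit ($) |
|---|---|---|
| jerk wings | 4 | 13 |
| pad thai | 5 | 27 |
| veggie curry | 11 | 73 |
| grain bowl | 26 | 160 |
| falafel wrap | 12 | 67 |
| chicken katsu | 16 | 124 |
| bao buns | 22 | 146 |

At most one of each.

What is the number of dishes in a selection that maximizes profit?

3

Optimal total is 297.
One optimal bundle: jerk wings + grain bowl + chicken katsu (46 min).
Every optimal selection uses 3 dishes.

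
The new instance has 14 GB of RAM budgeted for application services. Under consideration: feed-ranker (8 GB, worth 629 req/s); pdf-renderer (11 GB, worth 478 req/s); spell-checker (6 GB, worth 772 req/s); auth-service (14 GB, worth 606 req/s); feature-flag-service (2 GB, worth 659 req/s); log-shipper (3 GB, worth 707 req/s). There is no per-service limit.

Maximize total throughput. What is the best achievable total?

Taking 7×feature-flag-service: 14 GB used, 4613 in throughput.
Every other selection either busts 14 GB or fails to beat 4613.

4613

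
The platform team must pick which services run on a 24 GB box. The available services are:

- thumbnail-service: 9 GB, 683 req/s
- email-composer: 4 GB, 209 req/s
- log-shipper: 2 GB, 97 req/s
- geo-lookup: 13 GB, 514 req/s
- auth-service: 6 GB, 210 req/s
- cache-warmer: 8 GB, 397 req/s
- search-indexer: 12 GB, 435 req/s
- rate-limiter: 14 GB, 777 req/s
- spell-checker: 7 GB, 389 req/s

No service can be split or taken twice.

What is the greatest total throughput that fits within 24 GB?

A density-first pass picks thumbnail-service + email-composer + log-shipper + spell-checker — 1378 at 22 GB.
The 6 GB tied up in email-composer and log-shipper is better spent on cache-warmer — total rises to 1469 (24 GB).
No other feasible combination exceeds 1469.

1469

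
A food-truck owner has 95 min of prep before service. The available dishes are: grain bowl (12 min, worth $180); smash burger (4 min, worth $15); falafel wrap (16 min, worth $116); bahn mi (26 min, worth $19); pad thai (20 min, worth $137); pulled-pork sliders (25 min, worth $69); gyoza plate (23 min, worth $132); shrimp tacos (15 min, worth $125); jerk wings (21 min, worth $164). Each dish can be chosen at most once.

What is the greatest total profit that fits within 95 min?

753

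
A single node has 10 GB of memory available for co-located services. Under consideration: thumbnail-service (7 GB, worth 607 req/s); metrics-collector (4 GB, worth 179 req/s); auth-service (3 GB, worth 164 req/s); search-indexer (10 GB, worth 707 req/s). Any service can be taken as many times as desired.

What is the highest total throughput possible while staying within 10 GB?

771

Density check — thumbnail-service 86.71, search-indexer 70.70, auth-service 54.67 are the best per GB.
Thumbnail-service + auth-service uses 10 of the 10 GB and totals 771.
Every other selection either busts 10 GB or fails to beat 771.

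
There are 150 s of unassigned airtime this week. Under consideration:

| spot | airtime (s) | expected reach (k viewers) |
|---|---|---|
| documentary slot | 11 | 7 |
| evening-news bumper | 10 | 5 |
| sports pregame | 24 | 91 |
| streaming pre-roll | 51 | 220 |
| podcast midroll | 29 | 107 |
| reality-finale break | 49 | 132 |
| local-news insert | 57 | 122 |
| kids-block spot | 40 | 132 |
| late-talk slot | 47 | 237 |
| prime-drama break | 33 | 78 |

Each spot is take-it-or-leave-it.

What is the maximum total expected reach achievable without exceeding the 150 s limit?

Ranking by ratio (expected reach/s): late-talk slot 5.04, streaming pre-roll 4.31, sports pregame 3.79, podcast midroll 3.69.
The ratio heuristic lands on documentary slot + evening-news bumper + sports pregame + streaming pre-roll + late-talk slot (560) but leaves 7 s idle.
Replace evening-news bumper and sports pregame with kids-block spot: the trade gains 36 net, giving 596 at 149 s.
An exhaustive check of the 1024 subsets confirms 596.

596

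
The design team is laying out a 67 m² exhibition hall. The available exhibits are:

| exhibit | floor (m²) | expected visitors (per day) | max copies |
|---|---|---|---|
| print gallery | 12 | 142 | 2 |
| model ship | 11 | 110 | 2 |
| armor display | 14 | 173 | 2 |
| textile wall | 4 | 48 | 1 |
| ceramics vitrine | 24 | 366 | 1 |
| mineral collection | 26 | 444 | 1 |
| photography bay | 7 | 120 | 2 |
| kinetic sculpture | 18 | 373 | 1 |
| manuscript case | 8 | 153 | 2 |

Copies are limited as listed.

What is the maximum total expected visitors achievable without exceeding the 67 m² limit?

Taking the top-ratio exhibits first gives armor display + textile wall + 2×photography bay + kinetic sculpture + 2×manuscript case for 1140 (66 m²).
Dropping armor display and textile wall and photography bay frees 25 m²; slotting in mineral collection (26 m²) lifts the total to 1243 at 67 m².
Nothing else within 67 m² beats 1243.

1243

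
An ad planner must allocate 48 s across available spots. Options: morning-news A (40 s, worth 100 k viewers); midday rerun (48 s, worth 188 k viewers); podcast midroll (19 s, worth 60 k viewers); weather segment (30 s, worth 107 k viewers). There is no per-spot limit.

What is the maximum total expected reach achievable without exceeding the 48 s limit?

188

The ratio ordering already packs tightly: midday rerun, 48 s, 188.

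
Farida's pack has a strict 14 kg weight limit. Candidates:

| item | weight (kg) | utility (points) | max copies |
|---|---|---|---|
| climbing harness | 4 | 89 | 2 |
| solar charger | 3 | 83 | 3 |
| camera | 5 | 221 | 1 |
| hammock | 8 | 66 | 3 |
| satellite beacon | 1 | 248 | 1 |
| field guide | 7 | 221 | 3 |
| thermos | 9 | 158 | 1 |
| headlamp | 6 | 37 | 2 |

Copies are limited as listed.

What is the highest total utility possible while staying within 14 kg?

690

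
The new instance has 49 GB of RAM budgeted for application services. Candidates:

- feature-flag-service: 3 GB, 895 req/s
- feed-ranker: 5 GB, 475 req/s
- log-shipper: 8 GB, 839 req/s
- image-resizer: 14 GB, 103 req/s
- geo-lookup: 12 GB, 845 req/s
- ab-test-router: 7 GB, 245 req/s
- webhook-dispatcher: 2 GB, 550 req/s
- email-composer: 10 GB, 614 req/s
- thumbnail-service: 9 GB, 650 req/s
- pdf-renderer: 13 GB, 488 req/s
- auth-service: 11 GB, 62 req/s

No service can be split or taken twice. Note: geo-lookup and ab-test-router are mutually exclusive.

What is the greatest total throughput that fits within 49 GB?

4868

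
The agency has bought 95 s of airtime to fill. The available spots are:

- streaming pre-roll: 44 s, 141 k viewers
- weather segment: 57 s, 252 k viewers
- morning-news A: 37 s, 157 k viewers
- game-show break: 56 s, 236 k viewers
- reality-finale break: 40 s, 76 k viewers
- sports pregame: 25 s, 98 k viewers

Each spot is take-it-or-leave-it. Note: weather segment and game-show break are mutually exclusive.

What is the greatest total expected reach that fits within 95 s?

Ranking by ratio (expected reach/s): weather segment 4.42, morning-news A 4.24, game-show break 4.21.
Taking weather segment + morning-news A: 94 s used, 409 in expected reach.
Runner-up morning-news A + game-show break tops out at 393.

409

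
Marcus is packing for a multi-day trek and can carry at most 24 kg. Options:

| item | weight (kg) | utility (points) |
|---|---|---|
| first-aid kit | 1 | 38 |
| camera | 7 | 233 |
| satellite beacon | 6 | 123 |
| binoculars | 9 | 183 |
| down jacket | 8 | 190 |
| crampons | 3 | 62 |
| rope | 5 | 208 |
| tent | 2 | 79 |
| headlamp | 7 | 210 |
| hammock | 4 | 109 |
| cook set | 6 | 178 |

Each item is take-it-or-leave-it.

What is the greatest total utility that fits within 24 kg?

The ratio heuristic lands on first-aid kit + camera + rope + tent + headlamp (768) but leaves 2 kg idle.
The 8 kg tied up in first-aid kit and headlamp is better spent on hammock + cook set — total rises to 807 (24 kg).
That's the maximum — no swap from here does better than 807.

807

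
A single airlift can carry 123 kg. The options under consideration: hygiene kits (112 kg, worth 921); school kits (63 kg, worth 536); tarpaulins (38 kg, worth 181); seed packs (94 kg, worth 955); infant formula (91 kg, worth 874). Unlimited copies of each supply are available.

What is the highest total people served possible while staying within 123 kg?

By people served per kg: seed packs 10.16, infant formula 9.60, school kits 8.51 lead.
Seed packs uses 94 of the 123 kg and totals 955.
No other feasible combination exceeds 955.

955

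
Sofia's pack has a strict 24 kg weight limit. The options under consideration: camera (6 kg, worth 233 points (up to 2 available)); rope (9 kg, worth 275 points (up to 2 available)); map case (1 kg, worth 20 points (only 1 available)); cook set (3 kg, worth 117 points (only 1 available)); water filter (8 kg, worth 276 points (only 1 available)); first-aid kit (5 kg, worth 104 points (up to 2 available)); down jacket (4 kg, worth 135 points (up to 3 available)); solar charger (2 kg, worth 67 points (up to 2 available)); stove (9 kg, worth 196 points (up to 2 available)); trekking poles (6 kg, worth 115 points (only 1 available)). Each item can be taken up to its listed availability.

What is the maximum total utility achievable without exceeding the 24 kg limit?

879

By utility per kg: cook set 39.00, camera 38.83, water filter 34.50, down jacket 33.75 lead.
Taking 2×camera + map case + cook set + water filter: 24 kg used, 879 in utility.
Every other selection either busts 24 kg or exceeds an availability limit or fails to beat 879.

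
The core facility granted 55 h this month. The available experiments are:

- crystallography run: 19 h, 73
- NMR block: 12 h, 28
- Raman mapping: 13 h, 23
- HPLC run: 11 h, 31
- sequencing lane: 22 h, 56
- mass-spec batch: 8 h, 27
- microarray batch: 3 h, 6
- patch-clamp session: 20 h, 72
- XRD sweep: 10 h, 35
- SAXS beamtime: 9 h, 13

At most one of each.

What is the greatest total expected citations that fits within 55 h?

Crystallography run + microarray batch + patch-clamp session + XRD sweep uses 52 of the 55 h and totals 186.
Next best is crystallography run + HPLC run + microarray batch + patch-clamp session at 182 (53 h) — short by 4.

186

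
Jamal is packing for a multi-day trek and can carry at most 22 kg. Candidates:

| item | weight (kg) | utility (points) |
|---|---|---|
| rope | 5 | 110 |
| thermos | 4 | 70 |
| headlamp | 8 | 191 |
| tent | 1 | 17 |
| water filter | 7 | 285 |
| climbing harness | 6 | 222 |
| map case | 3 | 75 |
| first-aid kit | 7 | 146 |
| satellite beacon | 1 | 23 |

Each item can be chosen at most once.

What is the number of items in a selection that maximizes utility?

The maximum utility within 22 kg is 721.
One optimal bundle: headlamp + water filter + climbing harness + satellite beacon (22 kg).
Every optimal selection uses 4 items.

4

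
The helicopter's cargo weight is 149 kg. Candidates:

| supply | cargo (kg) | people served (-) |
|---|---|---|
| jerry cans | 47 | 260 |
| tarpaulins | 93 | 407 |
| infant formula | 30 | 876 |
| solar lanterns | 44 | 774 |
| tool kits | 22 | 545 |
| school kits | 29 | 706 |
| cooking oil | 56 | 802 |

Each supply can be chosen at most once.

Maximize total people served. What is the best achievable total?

A density-first pass picks infant formula + solar lanterns + tool kits + school kits — 2901 at 125 kg.
Replace solar lanterns with cooking oil: the trade gains 28 net, giving 2929 at 137 kg.
The closest alternative, infant formula + solar lanterns + tool kits + school kits, reaches only 2901.

2929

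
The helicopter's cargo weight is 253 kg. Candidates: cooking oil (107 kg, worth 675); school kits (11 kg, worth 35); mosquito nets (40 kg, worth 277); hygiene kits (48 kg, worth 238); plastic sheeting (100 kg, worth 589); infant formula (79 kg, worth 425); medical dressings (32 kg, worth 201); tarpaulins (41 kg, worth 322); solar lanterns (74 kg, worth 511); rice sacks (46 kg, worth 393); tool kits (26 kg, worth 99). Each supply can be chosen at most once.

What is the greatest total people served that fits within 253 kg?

1741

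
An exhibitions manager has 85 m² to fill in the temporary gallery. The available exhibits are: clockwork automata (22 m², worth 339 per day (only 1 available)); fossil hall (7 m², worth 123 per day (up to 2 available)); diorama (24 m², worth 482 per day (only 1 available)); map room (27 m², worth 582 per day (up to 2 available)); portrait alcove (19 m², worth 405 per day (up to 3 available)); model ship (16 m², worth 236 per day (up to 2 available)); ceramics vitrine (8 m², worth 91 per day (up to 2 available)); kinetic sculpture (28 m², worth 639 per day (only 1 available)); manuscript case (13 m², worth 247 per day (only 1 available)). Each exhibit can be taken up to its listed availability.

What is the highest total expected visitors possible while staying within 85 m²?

Filling by ratio: 2×map room + kinetic sculpture for 1803, with 3 m² left unused.
Replace 2×map room with 3×portrait alcove: the trade gains 51 net, giving 1854 at 85 m².
That's the maximum — no swap from here does better than 1854.

1854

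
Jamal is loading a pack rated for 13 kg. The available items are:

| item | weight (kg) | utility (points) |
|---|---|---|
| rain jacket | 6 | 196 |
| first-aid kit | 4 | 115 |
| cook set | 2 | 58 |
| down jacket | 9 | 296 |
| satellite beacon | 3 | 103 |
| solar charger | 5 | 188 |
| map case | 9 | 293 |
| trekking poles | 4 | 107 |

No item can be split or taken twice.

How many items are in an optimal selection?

3

Best achievable utility is 442.
rain jacket + cook set + solar charger hits 442 at 13 kg.
Every optimal selection uses 3 items.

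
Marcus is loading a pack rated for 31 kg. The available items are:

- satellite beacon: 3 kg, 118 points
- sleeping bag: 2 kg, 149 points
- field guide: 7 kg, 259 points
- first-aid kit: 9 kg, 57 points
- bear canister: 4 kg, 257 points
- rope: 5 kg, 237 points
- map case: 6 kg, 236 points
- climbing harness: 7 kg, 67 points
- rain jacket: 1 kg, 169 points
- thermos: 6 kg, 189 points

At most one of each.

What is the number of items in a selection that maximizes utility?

7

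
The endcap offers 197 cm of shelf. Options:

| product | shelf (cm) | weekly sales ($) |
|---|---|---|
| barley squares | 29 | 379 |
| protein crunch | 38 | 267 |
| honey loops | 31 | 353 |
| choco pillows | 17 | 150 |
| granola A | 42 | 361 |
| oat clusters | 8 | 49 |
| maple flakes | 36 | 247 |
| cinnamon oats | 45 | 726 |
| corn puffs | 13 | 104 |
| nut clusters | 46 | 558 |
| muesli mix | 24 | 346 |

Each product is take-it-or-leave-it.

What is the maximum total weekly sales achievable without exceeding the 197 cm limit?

Ranking by ratio (weekly sales/cm): cinnamon oats 16.13, muesli mix 14.42, barley squares 13.07, nut clusters 12.13.
A density-first pass picks barley squares + honey loops + choco pillows + cinnamon oats + nut clusters + muesli mix — 2512 at 192 cm.
Replace choco pillows with oat clusters + corn puffs: the trade gains 3 net, giving 2515 at 196 cm.
Nothing else within 197 cm beats 2515.

2515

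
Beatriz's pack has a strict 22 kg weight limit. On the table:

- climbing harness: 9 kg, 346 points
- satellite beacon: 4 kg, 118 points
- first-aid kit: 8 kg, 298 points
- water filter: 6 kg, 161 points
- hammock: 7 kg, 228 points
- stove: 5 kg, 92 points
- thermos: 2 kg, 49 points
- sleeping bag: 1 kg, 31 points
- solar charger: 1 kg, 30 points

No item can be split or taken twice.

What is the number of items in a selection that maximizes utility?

4

Best achievable utility is 793.
One optimal bundle: climbing harness + satellite beacon + first-aid kit + sleeping bag (22 kg).
Any selection reaching 793 contains exactly 4 items.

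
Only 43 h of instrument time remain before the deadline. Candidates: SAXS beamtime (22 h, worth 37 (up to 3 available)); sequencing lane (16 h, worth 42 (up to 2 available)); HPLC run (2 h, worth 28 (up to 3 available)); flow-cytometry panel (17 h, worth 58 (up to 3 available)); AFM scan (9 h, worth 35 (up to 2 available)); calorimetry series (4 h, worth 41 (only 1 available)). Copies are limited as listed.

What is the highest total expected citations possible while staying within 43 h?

225

The ratio heuristic lands on 3×HPLC run + 2×AFM scan + calorimetry series (195) but leaves 15 h idle.
Dropping HPLC run frees 2 h; slotting in flow-cytometry panel (17 h) lifts the total to 225 at 43 h.
Nothing else within 43 h beats 225.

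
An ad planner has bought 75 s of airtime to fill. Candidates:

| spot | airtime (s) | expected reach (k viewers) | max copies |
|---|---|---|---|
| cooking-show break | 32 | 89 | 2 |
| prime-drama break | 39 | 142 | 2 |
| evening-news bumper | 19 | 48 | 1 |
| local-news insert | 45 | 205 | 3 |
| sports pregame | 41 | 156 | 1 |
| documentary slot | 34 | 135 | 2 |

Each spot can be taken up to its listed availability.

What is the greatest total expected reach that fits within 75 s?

291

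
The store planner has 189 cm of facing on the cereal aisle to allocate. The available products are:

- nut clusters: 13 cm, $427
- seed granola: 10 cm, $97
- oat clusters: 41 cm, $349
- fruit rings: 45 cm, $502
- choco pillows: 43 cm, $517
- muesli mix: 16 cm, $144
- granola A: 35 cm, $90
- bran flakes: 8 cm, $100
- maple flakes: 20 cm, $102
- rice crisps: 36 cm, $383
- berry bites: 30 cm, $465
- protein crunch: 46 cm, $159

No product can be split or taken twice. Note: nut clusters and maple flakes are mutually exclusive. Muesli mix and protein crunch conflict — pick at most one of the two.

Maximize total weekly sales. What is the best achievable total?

By weekly sales per cm: nut clusters 32.85, berry bites 15.50, bran flakes 12.50 lead.
Best packing: nut clusters + seed granola + fruit rings + choco pillows + bran flakes + rice crisps + berry bites — 185 cm, 2491 total.
An exhaustive check of the 4096 subsets confirms 2491.

2491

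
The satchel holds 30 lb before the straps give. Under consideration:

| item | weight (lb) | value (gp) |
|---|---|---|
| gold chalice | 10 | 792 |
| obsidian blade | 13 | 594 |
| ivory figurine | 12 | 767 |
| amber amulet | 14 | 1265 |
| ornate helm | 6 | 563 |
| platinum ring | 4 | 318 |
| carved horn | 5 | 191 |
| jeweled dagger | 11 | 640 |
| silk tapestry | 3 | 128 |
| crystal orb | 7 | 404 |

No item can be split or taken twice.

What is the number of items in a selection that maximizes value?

3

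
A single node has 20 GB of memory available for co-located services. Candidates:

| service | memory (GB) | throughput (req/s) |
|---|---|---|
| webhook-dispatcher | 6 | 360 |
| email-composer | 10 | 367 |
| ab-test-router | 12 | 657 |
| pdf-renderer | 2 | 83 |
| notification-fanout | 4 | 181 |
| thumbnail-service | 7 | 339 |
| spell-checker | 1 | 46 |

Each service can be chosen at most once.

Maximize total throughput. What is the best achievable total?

The ratio heuristic lands on webhook-dispatcher + ab-test-router + spell-checker (1063) but leaves 1 GB idle.
Replace spell-checker with pdf-renderer: the trade gains 37 net, giving 1100 at 20 GB.
No other feasible combination exceeds 1100.

1100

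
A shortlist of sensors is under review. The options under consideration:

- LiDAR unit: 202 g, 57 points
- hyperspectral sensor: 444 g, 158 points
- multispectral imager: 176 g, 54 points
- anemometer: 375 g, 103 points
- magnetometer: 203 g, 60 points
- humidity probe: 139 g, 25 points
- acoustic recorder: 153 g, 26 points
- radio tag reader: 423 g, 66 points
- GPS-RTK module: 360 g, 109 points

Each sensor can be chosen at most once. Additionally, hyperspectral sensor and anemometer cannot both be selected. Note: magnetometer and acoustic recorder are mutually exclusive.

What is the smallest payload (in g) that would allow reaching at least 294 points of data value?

961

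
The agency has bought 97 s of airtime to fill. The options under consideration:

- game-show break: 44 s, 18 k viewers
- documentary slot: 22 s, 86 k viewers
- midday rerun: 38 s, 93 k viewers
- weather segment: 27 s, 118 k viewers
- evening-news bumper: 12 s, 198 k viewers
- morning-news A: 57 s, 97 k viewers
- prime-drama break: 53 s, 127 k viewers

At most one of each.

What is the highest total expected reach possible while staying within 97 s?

Taking the top-ratio spots first gives documentary slot + weather segment + evening-news bumper for 402 (61 s).
The 22 s tied up in documentary slot is better spent on prime-drama break — total rises to 443 (92 s).

443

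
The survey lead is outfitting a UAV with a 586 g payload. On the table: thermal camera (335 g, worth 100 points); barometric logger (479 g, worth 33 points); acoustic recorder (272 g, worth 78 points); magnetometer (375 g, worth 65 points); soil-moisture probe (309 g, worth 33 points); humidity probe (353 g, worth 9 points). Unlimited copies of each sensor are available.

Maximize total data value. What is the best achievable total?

156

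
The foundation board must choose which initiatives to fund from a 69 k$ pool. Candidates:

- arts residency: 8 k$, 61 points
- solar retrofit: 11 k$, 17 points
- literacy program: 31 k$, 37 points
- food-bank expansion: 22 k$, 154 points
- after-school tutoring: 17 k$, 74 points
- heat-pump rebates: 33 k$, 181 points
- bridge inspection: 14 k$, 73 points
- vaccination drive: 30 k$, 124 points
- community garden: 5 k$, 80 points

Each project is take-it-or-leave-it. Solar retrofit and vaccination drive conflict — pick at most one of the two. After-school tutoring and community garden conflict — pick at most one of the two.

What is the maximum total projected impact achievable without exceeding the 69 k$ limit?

Taking arts residency + food-bank expansion + heat-pump rebates + community garden: 68 k$ used, 476 in projected impact.
The spare 1 k$ is too small for any remaining project, and no feasible exchange beats 476.

476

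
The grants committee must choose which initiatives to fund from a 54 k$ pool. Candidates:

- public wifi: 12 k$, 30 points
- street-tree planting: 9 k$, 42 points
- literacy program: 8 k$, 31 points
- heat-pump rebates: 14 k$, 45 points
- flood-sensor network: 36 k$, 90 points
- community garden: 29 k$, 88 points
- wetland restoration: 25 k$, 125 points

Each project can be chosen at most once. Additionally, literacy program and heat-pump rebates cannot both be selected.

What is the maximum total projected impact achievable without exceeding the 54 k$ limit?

228

By projected impact per k$: wetland restoration 5.00, street-tree planting 4.67, literacy program 3.88 lead.
Public wifi + street-tree planting + literacy program + wetland restoration uses 54 of the 54 k$ and totals 228.
An exhaustive check of the 128 subsets confirms 228.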